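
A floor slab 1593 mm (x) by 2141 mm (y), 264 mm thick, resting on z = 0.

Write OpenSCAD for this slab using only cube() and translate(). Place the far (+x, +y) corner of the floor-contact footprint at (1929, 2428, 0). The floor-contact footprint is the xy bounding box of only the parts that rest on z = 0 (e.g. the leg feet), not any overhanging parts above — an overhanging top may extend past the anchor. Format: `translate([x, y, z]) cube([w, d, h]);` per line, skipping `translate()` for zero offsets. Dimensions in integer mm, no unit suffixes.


translate([336, 287, 0]) cube([1593, 2141, 264]);


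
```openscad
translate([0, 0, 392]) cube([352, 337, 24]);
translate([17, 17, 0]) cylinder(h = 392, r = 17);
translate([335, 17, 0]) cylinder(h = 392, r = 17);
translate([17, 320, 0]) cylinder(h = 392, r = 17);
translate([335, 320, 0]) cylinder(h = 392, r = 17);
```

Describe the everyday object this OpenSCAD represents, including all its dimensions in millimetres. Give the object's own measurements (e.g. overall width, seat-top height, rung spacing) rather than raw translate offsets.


A simple wooden stool: a rectangular seat 352 mm (x) by 337 mm (y), 24 mm thick, top face at z = 416 mm, on four round legs, each 34 mm in diameter. The legs rest on z = 0, each leg's axis is inset half a diameter from the nearest pair of seat edges (so the leg's bounding box is flush with the corner).


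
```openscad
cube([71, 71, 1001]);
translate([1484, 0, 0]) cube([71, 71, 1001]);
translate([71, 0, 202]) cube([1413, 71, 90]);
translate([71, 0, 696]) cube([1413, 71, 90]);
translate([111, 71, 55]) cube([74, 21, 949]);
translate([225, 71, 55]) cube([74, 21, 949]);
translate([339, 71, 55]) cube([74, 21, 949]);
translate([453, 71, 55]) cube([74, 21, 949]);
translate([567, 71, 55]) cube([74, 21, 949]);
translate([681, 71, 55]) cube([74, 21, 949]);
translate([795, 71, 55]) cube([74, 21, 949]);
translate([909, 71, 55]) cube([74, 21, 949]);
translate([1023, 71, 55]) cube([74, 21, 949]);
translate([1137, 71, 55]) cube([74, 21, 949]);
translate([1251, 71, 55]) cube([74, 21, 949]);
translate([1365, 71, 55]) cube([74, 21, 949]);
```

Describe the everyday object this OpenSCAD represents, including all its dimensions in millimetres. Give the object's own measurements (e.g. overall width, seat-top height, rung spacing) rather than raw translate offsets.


A fence section. Two 71×71 mm posts, 1001 mm tall, stand on the floor with a clear span of 1413 mm between their inner faces. Two horizontal rails of 71×90 mm section span the gap between the posts with their undersides at z = 202 mm and z = 696 mm, flush with the posts' −y face. 12 pickets, each 74 mm wide, 21 mm thick and 949 mm tall, are fixed to the +y face of the rails with their bottoms at z = 55 mm, spaced across the span with a 40 mm gap after the −x post and between neighbouring pickets, with 45 mm left before the +x post.


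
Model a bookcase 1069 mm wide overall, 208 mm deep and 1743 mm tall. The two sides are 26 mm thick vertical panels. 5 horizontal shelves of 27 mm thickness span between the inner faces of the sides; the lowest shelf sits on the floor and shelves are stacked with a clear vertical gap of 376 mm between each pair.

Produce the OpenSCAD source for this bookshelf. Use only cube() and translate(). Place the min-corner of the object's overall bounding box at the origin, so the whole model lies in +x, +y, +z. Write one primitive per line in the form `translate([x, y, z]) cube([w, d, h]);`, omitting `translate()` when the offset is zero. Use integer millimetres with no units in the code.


cube([26, 208, 1743]);
translate([1043, 0, 0]) cube([26, 208, 1743]);
translate([26, 0, 0]) cube([1017, 208, 27]);
translate([26, 0, 403]) cube([1017, 208, 27]);
translate([26, 0, 806]) cube([1017, 208, 27]);
translate([26, 0, 1209]) cube([1017, 208, 27]);
translate([26, 0, 1612]) cube([1017, 208, 27]);


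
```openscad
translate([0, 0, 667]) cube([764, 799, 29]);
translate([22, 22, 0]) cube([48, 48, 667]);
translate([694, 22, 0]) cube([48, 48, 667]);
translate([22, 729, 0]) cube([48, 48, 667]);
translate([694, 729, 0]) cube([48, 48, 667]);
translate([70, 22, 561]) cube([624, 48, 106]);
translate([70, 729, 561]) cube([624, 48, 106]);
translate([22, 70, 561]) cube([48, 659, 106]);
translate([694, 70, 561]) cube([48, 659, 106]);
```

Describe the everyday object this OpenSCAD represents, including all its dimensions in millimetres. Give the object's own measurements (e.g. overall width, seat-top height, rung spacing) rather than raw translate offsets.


A table: top 764 mm (x) × 799 mm (y), 29 mm thick, upper face at z = 696 mm, on four 48×48 mm square legs, each inset 22 mm from the nearest pair of top edges from z = 0 to the bottom of the top. Four apron rails, 48 mm thick and 106 mm tall, run between adjacent legs with their top edges flush with the underside of the top and their outer faces flush with the legs' outer faces.


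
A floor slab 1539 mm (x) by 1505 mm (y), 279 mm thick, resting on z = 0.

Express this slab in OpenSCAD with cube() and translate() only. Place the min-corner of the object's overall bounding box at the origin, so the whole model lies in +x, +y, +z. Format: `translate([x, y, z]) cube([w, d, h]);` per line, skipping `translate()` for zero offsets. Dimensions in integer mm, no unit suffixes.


cube([1539, 1505, 279]);


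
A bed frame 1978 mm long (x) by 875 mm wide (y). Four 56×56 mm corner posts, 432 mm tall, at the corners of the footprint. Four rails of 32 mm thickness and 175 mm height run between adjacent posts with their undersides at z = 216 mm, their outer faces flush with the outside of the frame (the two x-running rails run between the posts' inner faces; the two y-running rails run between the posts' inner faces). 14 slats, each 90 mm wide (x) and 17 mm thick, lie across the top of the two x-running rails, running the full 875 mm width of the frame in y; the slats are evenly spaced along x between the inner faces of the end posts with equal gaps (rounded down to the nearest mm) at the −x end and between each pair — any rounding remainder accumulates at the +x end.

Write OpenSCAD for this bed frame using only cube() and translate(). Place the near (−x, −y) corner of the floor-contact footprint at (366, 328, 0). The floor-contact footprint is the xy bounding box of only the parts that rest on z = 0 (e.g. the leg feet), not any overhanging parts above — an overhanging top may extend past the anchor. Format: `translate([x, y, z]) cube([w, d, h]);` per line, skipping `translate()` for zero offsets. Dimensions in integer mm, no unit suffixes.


// slat z = rail_z + rail_h = 216 + 175 = 391
// slat gap = ⌊(1866 − 14·90) / 15⌋ = 40
translate([366, 328, 0]) cube([56, 56, 432]);
translate([366, 1147, 0]) cube([56, 56, 432]);
translate([2288, 328, 0]) cube([56, 56, 432]);
translate([2288, 1147, 0]) cube([56, 56, 432]);
translate([422, 328, 216]) cube([1866, 32, 175]);
translate([422, 1171, 216]) cube([1866, 32, 175]);
translate([366, 384, 216]) cube([32, 763, 175]);
translate([2312, 384, 216]) cube([32, 763, 175]);
translate([462, 328, 391]) cube([90, 875, 17]);
translate([592, 328, 391]) cube([90, 875, 17]);
translate([722, 328, 391]) cube([90, 875, 17]);
translate([852, 328, 391]) cube([90, 875, 17]);
translate([982, 328, 391]) cube([90, 875, 17]);
translate([1112, 328, 391]) cube([90, 875, 17]);
translate([1242, 328, 391]) cube([90, 875, 17]);
translate([1372, 328, 391]) cube([90, 875, 17]);
translate([1502, 328, 391]) cube([90, 875, 17]);
translate([1632, 328, 391]) cube([90, 875, 17]);
translate([1762, 328, 391]) cube([90, 875, 17]);
translate([1892, 328, 391]) cube([90, 875, 17]);
translate([2022, 328, 391]) cube([90, 875, 17]);
translate([2152, 328, 391]) cube([90, 875, 17]);


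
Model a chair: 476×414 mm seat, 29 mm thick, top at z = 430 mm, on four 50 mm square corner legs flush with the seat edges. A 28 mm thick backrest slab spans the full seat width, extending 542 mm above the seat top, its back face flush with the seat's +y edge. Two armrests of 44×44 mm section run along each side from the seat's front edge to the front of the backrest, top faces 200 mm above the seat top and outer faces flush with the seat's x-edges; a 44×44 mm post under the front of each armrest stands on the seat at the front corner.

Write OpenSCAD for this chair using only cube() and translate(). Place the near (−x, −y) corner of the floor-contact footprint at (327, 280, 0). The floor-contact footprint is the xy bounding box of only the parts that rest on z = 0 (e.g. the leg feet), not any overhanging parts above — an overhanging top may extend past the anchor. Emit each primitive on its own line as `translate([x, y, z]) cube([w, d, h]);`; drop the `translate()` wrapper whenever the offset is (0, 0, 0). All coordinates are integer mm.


translate([327, 280, 401]) cube([476, 414, 29]);
translate([327, 280, 0]) cube([50, 50, 401]);
translate([753, 280, 0]) cube([50, 50, 401]);
translate([327, 644, 0]) cube([50, 50, 401]);
translate([753, 644, 0]) cube([50, 50, 401]);
translate([327, 666, 430]) cube([476, 28, 542]);
translate([327, 280, 586]) cube([44, 386, 44]);
translate([759, 280, 586]) cube([44, 386, 44]);
translate([327, 280, 430]) cube([44, 44, 156]);
translate([759, 280, 430]) cube([44, 44, 156]);


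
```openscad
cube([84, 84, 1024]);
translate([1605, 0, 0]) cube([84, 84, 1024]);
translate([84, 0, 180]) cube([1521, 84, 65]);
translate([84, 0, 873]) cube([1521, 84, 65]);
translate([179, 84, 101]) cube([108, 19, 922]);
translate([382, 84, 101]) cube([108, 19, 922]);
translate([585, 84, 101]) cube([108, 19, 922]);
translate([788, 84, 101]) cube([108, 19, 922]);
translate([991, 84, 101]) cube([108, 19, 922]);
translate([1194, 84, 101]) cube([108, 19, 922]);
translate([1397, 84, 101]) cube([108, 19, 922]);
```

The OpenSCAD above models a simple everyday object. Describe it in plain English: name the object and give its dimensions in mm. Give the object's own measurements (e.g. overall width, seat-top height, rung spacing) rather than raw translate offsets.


A fence section. Two 84×84 mm posts, 1024 mm tall, stand on the floor with a clear span of 1521 mm between their inner faces. Two horizontal rails of 84×65 mm section span the gap between the posts with their undersides at z = 180 mm and z = 873 mm, flush with the posts' −y face. 7 pickets, each 108 mm wide, 19 mm thick and 922 mm tall, are fixed to the +y face of the rails with their bottoms at z = 101 mm, spaced across the span with a 95 mm gap after the −x post and between neighbouring pickets, with 100 mm left before the +x post.


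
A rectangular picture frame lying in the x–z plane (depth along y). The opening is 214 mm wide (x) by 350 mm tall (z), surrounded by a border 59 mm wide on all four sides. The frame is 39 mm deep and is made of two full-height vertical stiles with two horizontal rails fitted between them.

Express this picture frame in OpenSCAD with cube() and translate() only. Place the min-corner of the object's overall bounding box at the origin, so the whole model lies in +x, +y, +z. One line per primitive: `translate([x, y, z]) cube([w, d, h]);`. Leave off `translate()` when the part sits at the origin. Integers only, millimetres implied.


cube([59, 39, 468]);
translate([273, 0, 0]) cube([59, 39, 468]);
translate([59, 0, 0]) cube([214, 39, 59]);
translate([59, 0, 409]) cube([214, 39, 59]);


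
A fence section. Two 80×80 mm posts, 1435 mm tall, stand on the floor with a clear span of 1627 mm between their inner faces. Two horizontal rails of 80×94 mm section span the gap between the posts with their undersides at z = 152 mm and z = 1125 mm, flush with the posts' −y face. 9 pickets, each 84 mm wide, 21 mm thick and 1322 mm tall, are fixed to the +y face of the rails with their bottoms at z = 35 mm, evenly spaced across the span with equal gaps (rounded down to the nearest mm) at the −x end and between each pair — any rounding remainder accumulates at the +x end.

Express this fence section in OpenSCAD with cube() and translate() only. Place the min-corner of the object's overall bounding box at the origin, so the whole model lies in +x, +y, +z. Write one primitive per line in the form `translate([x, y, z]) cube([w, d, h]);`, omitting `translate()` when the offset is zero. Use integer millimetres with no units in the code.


cube([80, 80, 1435]);
translate([1707, 0, 0]) cube([80, 80, 1435]);
translate([80, 0, 152]) cube([1627, 80, 94]);
translate([80, 0, 1125]) cube([1627, 80, 94]);
translate([167, 80, 35]) cube([84, 21, 1322]);
translate([338, 80, 35]) cube([84, 21, 1322]);
translate([509, 80, 35]) cube([84, 21, 1322]);
translate([680, 80, 35]) cube([84, 21, 1322]);
translate([851, 80, 35]) cube([84, 21, 1322]);
translate([1022, 80, 35]) cube([84, 21, 1322]);
translate([1193, 80, 35]) cube([84, 21, 1322]);
translate([1364, 80, 35]) cube([84, 21, 1322]);
translate([1535, 80, 35]) cube([84, 21, 1322]);


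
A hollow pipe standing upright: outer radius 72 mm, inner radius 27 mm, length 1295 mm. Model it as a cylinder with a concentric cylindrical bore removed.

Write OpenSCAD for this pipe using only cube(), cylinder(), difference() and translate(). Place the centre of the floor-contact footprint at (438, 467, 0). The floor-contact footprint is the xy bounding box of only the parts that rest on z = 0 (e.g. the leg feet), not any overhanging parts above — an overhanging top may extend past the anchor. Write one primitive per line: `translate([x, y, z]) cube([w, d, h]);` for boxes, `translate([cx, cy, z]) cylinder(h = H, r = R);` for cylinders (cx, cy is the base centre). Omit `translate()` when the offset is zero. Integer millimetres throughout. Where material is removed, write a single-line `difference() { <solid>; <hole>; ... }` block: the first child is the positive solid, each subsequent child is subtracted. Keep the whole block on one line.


difference() { translate([438, 467, 0]) cylinder(h = 1295, r = 72); translate([438, 467, 0]) cylinder(h = 1295, r = 27); }


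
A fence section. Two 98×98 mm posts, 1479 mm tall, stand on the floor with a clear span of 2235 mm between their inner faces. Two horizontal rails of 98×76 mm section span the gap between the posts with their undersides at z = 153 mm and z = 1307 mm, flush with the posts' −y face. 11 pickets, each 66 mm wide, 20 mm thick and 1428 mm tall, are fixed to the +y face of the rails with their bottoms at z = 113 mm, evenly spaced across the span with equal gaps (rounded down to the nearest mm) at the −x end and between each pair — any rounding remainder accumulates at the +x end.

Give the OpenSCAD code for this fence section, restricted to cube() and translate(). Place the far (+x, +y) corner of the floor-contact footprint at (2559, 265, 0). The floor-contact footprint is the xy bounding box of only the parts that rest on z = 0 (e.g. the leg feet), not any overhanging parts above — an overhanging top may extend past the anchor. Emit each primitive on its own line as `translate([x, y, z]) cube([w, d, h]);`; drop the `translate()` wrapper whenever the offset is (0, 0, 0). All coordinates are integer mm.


translate([128, 167, 0]) cube([98, 98, 1479]);
translate([2461, 167, 0]) cube([98, 98, 1479]);
translate([226, 167, 153]) cube([2235, 98, 76]);
translate([226, 167, 1307]) cube([2235, 98, 76]);
translate([351, 265, 113]) cube([66, 20, 1428]);
translate([542, 265, 113]) cube([66, 20, 1428]);
translate([733, 265, 113]) cube([66, 20, 1428]);
translate([924, 265, 113]) cube([66, 20, 1428]);
translate([1115, 265, 113]) cube([66, 20, 1428]);
translate([1306, 265, 113]) cube([66, 20, 1428]);
translate([1497, 265, 113]) cube([66, 20, 1428]);
translate([1688, 265, 113]) cube([66, 20, 1428]);
translate([1879, 265, 113]) cube([66, 20, 1428]);
translate([2070, 265, 113]) cube([66, 20, 1428]);
translate([2261, 265, 113]) cube([66, 20, 1428]);


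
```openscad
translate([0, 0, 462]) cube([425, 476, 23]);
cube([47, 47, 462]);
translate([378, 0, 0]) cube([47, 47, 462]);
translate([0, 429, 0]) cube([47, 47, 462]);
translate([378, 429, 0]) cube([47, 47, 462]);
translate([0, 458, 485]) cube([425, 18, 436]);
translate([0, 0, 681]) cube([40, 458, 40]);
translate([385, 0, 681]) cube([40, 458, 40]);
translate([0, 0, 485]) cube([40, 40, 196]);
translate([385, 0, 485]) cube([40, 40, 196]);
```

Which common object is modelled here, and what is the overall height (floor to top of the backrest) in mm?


A chair. The overall height is 921 mm.

A slab on four corner posts with a tall panel at the back — a chair. The seat slab sits at z = 462 with thickness 23, and the 436 mm backrest starts at the seat top, so the overall height is 462 + 23 + 436 = 921 mm.


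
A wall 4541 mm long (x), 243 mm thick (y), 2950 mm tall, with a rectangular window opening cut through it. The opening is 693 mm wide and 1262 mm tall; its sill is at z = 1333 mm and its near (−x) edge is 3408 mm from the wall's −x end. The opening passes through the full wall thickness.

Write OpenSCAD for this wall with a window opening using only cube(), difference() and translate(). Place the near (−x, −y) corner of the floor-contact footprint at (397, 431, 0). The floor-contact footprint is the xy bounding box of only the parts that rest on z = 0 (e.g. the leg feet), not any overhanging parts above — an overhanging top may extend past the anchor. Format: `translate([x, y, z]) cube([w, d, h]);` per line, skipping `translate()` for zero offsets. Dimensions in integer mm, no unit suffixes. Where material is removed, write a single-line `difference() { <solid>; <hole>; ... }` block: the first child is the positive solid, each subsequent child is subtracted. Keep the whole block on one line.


difference() { translate([397, 431, 0]) cube([4541, 243, 2950]); translate([3805, 431, 1333]) cube([693, 243, 1262]); }


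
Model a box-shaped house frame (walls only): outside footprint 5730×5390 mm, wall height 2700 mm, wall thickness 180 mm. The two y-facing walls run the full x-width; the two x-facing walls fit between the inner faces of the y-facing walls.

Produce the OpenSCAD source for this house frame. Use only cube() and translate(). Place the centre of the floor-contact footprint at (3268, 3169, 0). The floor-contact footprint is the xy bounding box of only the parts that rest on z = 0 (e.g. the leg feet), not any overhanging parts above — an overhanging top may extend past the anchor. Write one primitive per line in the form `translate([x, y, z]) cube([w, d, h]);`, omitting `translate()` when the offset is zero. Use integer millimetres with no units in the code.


translate([403, 474, 0]) cube([5730, 180, 2700]);
translate([403, 5684, 0]) cube([5730, 180, 2700]);
translate([403, 654, 0]) cube([180, 5030, 2700]);
translate([5953, 654, 0]) cube([180, 5030, 2700]);


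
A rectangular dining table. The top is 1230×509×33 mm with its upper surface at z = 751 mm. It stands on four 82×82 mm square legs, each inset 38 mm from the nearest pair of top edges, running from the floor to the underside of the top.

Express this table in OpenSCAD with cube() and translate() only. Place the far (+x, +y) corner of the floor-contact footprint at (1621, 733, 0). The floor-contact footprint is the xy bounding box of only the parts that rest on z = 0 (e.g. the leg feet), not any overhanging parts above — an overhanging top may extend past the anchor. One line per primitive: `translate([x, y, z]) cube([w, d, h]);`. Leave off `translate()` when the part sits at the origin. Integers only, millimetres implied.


translate([429, 262, 718]) cube([1230, 509, 33]);
translate([467, 300, 0]) cube([82, 82, 718]);
translate([1539, 300, 0]) cube([82, 82, 718]);
translate([467, 651, 0]) cube([82, 82, 718]);
translate([1539, 651, 0]) cube([82, 82, 718]);


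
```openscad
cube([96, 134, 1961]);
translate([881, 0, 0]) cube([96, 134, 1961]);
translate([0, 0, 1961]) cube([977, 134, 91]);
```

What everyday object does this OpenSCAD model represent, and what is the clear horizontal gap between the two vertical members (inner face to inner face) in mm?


A door frame. The clear opening width is 785 mm.

Two 1961 mm tall posts with a header on top — a door frame. The left jamb is 96 mm wide at x = 0; the right jamb starts at x = 881. The clear opening is 881 − 96 = 785 mm.


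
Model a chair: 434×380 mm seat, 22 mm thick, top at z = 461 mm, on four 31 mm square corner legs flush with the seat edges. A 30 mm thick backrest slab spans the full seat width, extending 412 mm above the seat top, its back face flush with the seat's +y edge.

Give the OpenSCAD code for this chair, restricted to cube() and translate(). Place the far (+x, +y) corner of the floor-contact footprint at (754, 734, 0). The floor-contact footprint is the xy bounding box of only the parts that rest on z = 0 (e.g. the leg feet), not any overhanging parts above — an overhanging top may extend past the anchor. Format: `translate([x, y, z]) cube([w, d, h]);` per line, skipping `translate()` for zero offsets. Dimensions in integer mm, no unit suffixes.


translate([320, 354, 439]) cube([434, 380, 22]);
translate([320, 354, 0]) cube([31, 31, 439]);
translate([723, 354, 0]) cube([31, 31, 439]);
translate([320, 703, 0]) cube([31, 31, 439]);
translate([723, 703, 0]) cube([31, 31, 439]);
translate([320, 704, 461]) cube([434, 30, 412]);


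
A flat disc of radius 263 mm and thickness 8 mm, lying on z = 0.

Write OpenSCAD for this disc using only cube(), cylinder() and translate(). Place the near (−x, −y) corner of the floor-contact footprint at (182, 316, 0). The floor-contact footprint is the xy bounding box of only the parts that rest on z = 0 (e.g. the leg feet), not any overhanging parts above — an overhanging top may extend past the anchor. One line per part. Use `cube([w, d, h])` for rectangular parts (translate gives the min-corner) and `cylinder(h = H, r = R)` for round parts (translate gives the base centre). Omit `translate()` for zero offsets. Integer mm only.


translate([445, 579, 0]) cylinder(h = 8, r = 263);


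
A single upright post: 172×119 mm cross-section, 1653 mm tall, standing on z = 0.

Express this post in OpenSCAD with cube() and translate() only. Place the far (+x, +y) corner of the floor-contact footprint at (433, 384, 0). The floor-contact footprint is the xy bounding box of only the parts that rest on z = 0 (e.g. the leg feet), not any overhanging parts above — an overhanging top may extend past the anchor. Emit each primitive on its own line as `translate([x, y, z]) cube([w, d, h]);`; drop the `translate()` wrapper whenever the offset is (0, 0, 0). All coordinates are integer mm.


translate([261, 265, 0]) cube([172, 119, 1653]);


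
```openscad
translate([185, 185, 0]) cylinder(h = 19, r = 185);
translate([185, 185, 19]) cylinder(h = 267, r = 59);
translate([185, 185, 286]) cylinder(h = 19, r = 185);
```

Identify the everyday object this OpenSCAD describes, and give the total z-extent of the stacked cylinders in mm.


A spool. The overall height is 305 mm.

Three coaxial cylinders, large–small–large — a spool. Two 19 mm flanges and a 267 mm core give 19 + 267 + 19 = 305 mm.


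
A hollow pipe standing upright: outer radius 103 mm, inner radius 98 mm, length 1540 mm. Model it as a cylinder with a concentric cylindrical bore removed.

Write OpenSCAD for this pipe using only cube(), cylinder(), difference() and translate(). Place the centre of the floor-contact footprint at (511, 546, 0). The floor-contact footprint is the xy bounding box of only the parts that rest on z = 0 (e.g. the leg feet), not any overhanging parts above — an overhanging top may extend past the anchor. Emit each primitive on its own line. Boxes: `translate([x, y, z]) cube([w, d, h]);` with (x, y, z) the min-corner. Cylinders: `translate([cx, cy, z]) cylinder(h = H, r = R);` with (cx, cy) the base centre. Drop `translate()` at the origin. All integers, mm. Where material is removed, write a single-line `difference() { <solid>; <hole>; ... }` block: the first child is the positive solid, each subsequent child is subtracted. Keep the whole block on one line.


difference() { translate([511, 546, 0]) cylinder(h = 1540, r = 103); translate([511, 546, 0]) cylinder(h = 1540, r = 98); }


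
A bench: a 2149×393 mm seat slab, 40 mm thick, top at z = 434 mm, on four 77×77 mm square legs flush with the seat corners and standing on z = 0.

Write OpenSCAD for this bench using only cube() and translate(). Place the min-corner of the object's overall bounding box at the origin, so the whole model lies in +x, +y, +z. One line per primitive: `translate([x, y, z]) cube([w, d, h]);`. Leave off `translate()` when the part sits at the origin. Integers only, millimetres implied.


// leg_h = 434 − 40 = 394
translate([0, 0, 394]) cube([2149, 393, 40]);
cube([77, 77, 394]);
translate([0, 316, 0]) cube([77, 77, 394]);
translate([2072, 0, 0]) cube([77, 77, 394]);
translate([2072, 316, 0]) cube([77, 77, 394]);


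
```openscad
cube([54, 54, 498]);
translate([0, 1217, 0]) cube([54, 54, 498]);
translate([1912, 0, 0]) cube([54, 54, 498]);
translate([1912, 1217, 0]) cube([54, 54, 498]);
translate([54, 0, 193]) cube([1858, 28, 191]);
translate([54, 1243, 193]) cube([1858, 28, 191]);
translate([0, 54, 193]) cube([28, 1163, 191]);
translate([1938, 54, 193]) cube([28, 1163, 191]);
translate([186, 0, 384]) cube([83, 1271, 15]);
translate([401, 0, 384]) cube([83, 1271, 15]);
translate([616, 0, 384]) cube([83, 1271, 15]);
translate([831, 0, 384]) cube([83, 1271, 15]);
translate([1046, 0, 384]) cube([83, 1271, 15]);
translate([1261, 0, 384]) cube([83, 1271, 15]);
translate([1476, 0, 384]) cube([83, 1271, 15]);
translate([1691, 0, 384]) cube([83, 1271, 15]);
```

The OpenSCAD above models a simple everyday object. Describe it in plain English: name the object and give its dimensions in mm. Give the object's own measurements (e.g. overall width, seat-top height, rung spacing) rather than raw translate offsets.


A bed frame 1966 mm long (x) by 1271 mm wide (y). Four 54×54 mm corner posts, 498 mm tall, at the corners of the footprint. Four rails of 28 mm thickness and 191 mm height run between adjacent posts with their undersides at z = 193 mm, their outer faces flush with the outside of the frame (the two x-running rails run between the posts' inner faces; the two y-running rails run between the posts' inner faces). 8 slats, each 83 mm wide (x) and 15 mm thick, lie across the top of the two x-running rails, running the full 1271 mm width of the frame in y; along x they sit between the end posts with a 132 mm gap after the −x posts and between neighbouring slats, leaving 138 mm before the +x posts.


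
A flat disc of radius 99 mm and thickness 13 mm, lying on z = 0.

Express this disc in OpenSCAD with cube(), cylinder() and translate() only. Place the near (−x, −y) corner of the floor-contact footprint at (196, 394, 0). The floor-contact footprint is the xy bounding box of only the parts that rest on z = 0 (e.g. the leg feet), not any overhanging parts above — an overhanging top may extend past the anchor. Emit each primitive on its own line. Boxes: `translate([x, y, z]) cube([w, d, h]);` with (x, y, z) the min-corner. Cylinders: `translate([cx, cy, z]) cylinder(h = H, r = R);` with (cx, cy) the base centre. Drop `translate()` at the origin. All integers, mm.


translate([295, 493, 0]) cylinder(h = 13, r = 99);


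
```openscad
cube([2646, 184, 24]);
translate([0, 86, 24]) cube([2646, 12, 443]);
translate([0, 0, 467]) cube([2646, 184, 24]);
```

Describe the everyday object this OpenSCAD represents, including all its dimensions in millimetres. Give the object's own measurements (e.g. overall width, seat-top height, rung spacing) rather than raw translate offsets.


An I-beam lying along x, 2646 mm long. Overall section height 491 mm. Two flanges 184 mm wide (y) and 24 mm thick, one on the floor and one at the top; a web 12 mm thick runs between them, centred on the flange width.


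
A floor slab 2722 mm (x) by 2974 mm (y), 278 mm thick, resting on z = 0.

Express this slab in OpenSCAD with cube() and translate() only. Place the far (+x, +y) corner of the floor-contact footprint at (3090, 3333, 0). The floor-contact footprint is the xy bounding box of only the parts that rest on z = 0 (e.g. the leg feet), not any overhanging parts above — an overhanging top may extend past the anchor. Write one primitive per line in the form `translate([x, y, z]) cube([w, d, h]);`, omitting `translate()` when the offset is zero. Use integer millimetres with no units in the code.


translate([368, 359, 0]) cube([2722, 2974, 278]);


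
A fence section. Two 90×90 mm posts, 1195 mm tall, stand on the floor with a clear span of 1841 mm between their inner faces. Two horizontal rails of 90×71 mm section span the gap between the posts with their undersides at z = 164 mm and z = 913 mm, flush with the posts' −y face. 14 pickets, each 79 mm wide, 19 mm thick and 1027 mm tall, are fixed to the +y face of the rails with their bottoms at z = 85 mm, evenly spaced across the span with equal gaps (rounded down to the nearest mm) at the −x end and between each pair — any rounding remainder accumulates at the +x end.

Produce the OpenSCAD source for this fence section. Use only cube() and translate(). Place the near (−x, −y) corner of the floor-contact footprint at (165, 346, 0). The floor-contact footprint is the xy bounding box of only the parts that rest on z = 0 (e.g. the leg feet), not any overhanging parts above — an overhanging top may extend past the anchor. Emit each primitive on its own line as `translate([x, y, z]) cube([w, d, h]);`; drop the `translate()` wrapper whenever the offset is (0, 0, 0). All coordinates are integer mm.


translate([165, 346, 0]) cube([90, 90, 1195]);
translate([2096, 346, 0]) cube([90, 90, 1195]);
translate([255, 346, 164]) cube([1841, 90, 71]);
translate([255, 346, 913]) cube([1841, 90, 71]);
translate([304, 436, 85]) cube([79, 19, 1027]);
translate([432, 436, 85]) cube([79, 19, 1027]);
translate([560, 436, 85]) cube([79, 19, 1027]);
translate([688, 436, 85]) cube([79, 19, 1027]);
translate([816, 436, 85]) cube([79, 19, 1027]);
translate([944, 436, 85]) cube([79, 19, 1027]);
translate([1072, 436, 85]) cube([79, 19, 1027]);
translate([1200, 436, 85]) cube([79, 19, 1027]);
translate([1328, 436, 85]) cube([79, 19, 1027]);
translate([1456, 436, 85]) cube([79, 19, 1027]);
translate([1584, 436, 85]) cube([79, 19, 1027]);
translate([1712, 436, 85]) cube([79, 19, 1027]);
translate([1840, 436, 85]) cube([79, 19, 1027]);
translate([1968, 436, 85]) cube([79, 19, 1027]);


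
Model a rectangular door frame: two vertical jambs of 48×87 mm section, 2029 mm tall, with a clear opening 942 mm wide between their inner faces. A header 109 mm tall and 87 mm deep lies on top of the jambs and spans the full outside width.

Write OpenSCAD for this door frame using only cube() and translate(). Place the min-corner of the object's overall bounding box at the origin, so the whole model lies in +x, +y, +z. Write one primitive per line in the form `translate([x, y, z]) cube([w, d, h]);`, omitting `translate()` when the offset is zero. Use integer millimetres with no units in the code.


cube([48, 87, 2029]);
translate([990, 0, 0]) cube([48, 87, 2029]);
translate([0, 0, 2029]) cube([1038, 87, 109]);


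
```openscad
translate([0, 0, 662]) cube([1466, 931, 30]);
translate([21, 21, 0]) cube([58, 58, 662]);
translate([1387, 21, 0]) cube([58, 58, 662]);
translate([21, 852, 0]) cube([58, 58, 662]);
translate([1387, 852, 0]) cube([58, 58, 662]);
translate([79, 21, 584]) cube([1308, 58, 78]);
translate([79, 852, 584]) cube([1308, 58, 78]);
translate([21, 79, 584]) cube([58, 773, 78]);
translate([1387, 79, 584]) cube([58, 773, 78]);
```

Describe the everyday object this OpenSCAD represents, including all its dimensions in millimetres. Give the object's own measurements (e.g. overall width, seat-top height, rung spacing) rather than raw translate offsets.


A table: top 1466 mm (x) × 931 mm (y), 30 mm thick, upper face at z = 692 mm, on four 58×58 mm square legs, each inset 21 mm from the nearest pair of top edges from z = 0 to the bottom of the top. Four apron rails, 58 mm thick and 78 mm tall, run between adjacent legs with their top edges flush with the underside of the top and their outer faces flush with the legs' outer faces.


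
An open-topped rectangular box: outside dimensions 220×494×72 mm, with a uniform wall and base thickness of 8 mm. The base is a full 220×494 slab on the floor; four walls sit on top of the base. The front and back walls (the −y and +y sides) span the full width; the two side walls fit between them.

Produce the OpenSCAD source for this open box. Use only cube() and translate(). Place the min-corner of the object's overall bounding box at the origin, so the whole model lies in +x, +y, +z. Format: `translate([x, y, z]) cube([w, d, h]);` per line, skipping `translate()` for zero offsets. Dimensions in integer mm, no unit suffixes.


cube([220, 494, 8]);
translate([0, 0, 8]) cube([220, 8, 64]);
translate([0, 486, 8]) cube([220, 8, 64]);
translate([0, 8, 8]) cube([8, 478, 64]);
translate([212, 8, 8]) cube([8, 478, 64]);


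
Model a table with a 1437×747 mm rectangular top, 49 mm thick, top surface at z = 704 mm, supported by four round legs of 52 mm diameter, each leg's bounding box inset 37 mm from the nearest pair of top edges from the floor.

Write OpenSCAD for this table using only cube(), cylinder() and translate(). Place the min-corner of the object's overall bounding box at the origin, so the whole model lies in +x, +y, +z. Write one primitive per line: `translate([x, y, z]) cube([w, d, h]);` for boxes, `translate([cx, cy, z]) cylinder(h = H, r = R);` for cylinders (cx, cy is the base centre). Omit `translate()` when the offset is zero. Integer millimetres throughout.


translate([0, 0, 655]) cube([1437, 747, 49]);
translate([63, 63, 0]) cylinder(h = 655, r = 26);
translate([1374, 63, 0]) cylinder(h = 655, r = 26);
translate([63, 684, 0]) cylinder(h = 655, r = 26);
translate([1374, 684, 0]) cylinder(h = 655, r = 26);


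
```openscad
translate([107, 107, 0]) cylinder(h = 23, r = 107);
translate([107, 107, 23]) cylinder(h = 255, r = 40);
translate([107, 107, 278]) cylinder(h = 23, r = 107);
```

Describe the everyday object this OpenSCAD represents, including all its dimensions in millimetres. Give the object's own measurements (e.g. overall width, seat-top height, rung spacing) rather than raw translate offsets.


A spool: two coaxial disc flanges of radius 107 mm and thickness 23 mm, joined by a core cylinder of radius 40 mm and height 255 mm. The lower flange rests on z = 0 and the three cylinders share a vertical axis.


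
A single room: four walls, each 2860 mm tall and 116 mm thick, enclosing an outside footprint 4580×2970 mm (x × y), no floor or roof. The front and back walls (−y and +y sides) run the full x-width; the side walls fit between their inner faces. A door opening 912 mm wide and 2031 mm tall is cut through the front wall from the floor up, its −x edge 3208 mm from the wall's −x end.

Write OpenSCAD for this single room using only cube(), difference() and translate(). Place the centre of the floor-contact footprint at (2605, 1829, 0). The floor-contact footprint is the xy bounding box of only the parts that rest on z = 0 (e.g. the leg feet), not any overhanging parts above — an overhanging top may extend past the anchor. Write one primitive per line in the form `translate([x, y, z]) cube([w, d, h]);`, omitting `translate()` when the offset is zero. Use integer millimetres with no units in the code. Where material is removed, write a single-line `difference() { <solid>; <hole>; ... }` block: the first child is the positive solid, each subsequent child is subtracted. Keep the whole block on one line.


difference() { translate([315, 344, 0]) cube([4580, 116, 2860]); translate([3523, 344, 0]) cube([912, 116, 2031]); }
translate([315, 3198, 0]) cube([4580, 116, 2860]);
translate([315, 460, 0]) cube([116, 2738, 2860]);
translate([4779, 460, 0]) cube([116, 2738, 2860]);


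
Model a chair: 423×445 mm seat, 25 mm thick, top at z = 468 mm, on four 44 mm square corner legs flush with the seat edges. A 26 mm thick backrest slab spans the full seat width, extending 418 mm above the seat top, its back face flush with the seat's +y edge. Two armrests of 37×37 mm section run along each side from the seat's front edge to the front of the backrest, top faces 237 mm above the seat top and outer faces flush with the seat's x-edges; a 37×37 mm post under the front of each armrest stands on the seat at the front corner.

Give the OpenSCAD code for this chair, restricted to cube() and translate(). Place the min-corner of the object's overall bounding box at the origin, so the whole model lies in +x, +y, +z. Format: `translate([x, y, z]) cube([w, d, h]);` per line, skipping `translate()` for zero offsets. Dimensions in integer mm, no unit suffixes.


// leg_h = 468 - 25 = 443
// arm post h = 237 - 37 = 200
translate([0, 0, 443]) cube([423, 445, 25]);
cube([44, 44, 443]);
translate([379, 0, 0]) cube([44, 44, 443]);
translate([0, 401, 0]) cube([44, 44, 443]);
translate([379, 401, 0]) cube([44, 44, 443]);
translate([0, 419, 468]) cube([423, 26, 418]);
translate([0, 0, 668]) cube([37, 419, 37]);
translate([386, 0, 668]) cube([37, 419, 37]);
translate([0, 0, 468]) cube([37, 37, 200]);
translate([386, 0, 468]) cube([37, 37, 200]);


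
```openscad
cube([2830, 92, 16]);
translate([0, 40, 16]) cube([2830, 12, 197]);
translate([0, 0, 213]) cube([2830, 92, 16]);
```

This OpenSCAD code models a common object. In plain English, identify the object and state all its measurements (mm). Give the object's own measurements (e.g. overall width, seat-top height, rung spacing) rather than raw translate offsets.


An I-beam lying along x, 2830 mm long. Overall section height 229 mm. Two flanges 92 mm wide (y) and 16 mm thick, one on the floor and one at the top; a web 12 mm thick runs between them, centred on the flange width.


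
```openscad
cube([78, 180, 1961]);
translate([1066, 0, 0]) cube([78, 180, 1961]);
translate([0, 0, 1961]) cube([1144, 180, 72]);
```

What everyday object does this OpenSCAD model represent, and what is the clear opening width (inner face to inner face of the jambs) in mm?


A door frame. The clear opening width is 988 mm.

Two 1961 mm tall posts with a header on top — a door frame. The left jamb is 78 mm wide at x = 0; the right jamb starts at x = 1066. The clear opening is 1066 − 78 = 988 mm.


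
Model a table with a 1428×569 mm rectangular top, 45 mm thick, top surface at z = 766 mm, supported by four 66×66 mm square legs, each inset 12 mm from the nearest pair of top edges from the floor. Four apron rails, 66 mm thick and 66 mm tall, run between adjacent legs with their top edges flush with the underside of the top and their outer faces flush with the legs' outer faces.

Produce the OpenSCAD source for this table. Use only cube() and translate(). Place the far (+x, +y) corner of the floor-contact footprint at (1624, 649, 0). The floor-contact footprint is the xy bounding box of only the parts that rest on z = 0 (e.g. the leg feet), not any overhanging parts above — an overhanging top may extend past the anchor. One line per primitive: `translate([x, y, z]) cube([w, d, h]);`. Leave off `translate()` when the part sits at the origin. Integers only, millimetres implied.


translate([208, 92, 721]) cube([1428, 569, 45]);
translate([220, 104, 0]) cube([66, 66, 721]);
translate([1558, 104, 0]) cube([66, 66, 721]);
translate([220, 583, 0]) cube([66, 66, 721]);
translate([1558, 583, 0]) cube([66, 66, 721]);
translate([286, 104, 655]) cube([1272, 66, 66]);
translate([286, 583, 655]) cube([1272, 66, 66]);
translate([220, 170, 655]) cube([66, 413, 66]);
translate([1558, 170, 655]) cube([66, 413, 66]);


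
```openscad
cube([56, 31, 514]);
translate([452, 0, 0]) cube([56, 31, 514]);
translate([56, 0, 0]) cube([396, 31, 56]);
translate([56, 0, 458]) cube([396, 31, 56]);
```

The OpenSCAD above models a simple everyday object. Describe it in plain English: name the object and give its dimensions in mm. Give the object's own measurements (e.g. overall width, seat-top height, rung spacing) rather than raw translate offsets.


A rectangular picture frame lying in the x–z plane (depth along y). The opening is 396 mm wide (x) by 402 mm tall (z), surrounded by a border 56 mm wide on all four sides. The frame is 31 mm deep and is made of two full-height vertical stiles with two horizontal rails fitted between them.
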